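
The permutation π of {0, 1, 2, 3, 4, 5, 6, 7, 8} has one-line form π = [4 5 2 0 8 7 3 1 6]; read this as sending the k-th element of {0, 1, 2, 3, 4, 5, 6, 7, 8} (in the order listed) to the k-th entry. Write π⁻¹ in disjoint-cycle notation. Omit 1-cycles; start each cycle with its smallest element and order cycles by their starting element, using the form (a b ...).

The cycle decomposition of π is (0 4 8 6 3)(1 5 7).
The inverse reverses every cycle; in canonical form, π⁻¹ = (0 3 6 8 4)(1 7 5).

(0 3 6 8 4)(1 7 5)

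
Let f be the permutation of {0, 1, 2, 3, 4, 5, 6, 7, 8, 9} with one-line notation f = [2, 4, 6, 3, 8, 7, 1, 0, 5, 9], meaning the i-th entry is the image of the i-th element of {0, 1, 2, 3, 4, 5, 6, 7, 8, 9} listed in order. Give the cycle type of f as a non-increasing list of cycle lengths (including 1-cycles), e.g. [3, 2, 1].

[8, 1, 1]

The disjoint cycles are (0, 2, 6, 1, 4, 8, 5, 7)(3)(9), with lengths 8, 1, 1 in non-increasing order.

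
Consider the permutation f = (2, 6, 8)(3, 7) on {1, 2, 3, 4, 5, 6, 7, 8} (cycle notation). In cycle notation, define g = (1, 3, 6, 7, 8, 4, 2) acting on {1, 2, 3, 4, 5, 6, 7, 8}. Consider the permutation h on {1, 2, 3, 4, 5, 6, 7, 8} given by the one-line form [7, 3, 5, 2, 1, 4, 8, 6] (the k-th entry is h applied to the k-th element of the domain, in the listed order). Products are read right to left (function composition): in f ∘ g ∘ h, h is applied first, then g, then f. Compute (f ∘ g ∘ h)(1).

Chase 1: h(1) = 7; g(7) = 8; f(8) = 2. Hence (f ∘ g ∘ h)(1) = 2.

2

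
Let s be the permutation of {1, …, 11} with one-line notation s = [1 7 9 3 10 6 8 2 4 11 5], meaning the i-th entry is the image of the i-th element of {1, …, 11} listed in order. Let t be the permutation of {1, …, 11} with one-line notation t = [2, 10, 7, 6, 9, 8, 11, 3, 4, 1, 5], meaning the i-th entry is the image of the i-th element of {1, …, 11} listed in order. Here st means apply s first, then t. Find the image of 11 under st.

First apply s: s(11) = 5, then t(5) = 9. Thus (st)(11) = 9.

9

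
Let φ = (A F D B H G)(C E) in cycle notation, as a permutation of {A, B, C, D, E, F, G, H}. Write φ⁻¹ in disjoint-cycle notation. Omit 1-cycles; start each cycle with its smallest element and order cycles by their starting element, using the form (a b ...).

(A G H B D F)(C E)

Inverting a permutation written in cycle notation just reverses the order within every cycle.
Reversing each cycle of φ and rotating so the smallest element leads gives (A G H B D F)(C E).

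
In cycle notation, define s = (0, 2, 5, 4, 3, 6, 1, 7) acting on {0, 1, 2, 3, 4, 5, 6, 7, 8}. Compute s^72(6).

6

6 lies in the 8-cycle (0, 2, 5, 4, 3, 6, 1, 7).
Powers repeat with period 8 on this cycle, and 72 mod 8 = 0, so s^72(6) = s^0(6).
So s^72(6) = 6.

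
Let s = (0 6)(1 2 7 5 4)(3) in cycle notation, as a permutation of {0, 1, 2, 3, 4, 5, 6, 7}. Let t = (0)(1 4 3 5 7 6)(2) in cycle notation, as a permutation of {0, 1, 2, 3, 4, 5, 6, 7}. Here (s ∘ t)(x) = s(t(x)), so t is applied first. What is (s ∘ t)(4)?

3

t(4) = 3, then s(3) = 3; composing gives (s ∘ t)(4) = 3.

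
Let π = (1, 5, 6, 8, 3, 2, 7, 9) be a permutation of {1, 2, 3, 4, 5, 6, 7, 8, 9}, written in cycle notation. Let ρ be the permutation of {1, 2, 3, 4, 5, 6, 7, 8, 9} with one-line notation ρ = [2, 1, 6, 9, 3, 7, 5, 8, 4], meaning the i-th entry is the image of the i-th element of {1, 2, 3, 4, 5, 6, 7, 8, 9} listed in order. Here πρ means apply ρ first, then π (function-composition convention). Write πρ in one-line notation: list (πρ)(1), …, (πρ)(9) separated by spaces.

7 5 8 1 2 9 6 3 4

(πρ)(x) = π(ρ(x)). Computing each image: π(ρ(1)) = π(2) = 7, π(ρ(2)) = π(1) = 5, π(ρ(3)) = π(6) = 8, π(ρ(4)) = π(9) = 1, π(ρ(5)) = π(3) = 2, π(ρ(6)) = π(7) = 9, π(ρ(7)) = π(5) = 6, π(ρ(8)) = π(8) = 3, π(ρ(9)) = π(4) = 4.
Hence πρ = [7 5 8 1 2 9 6 3 4].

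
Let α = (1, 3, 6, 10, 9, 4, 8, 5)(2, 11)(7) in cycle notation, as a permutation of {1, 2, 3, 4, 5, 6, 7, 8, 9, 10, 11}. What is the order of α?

8

The disjoint cycles have lengths 8, 2, 1.
The order is lcm(8, 2) = 8.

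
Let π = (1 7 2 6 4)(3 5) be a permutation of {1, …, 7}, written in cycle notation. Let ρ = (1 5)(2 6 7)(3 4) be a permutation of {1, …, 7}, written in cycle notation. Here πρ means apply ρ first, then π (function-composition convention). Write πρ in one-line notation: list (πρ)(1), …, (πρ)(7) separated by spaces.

(πρ)(x) = π(ρ(x)). Computing each image: π(ρ(1)) = π(5) = 3, π(ρ(2)) = π(6) = 4, π(ρ(3)) = π(4) = 1, π(ρ(4)) = π(3) = 5, π(ρ(5)) = π(1) = 7, π(ρ(6)) = π(7) = 2, π(ρ(7)) = π(2) = 6.
Hence πρ = [3 4 1 5 7 2 6].

3 4 1 5 7 2 6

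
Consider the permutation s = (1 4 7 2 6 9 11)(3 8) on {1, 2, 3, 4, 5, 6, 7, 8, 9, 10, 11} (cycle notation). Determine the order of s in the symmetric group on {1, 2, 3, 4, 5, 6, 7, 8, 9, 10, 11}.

The cycle type of s is (7, 2, 1, 1).
The order of s is the least common multiple of its cycle lengths: lcm(7, 2) = 14.

14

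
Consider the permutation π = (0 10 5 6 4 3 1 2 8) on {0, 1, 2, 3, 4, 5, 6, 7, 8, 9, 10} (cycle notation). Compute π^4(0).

4

0 lies in the 9-cycle (0 10 5 6 4 3 1 2 8).
Advancing 4 steps from 0: 0 → 10 → 5 → 6 → 4.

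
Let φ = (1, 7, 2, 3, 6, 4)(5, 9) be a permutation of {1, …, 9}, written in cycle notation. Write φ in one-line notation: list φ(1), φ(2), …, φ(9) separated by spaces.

Each element maps to the next entry in its cycle (wrapping to the front): 1→7, 2→3, 3→6, 4→1, 5→9, 6→4, 7→2, 8→8, 9→5.
Listing these in domain order gives 7 3 6 1 9 4 2 8 5.

7 3 6 1 9 4 2 8 5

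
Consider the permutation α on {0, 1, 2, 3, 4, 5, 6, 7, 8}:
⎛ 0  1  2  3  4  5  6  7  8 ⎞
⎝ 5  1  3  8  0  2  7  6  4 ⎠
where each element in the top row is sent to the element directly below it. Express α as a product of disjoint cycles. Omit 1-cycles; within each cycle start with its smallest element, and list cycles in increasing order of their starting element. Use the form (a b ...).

From 0: 0 → 5 → 2 → 3 → 8 → 4 → 0, closing the cycle (0 5 2 3 8 4).
Repeating from the next unused element and collecting all non-trivial cycles gives (0 5 2 3 8 4)(6 7).

(0 5 2 3 8 4)(6 7)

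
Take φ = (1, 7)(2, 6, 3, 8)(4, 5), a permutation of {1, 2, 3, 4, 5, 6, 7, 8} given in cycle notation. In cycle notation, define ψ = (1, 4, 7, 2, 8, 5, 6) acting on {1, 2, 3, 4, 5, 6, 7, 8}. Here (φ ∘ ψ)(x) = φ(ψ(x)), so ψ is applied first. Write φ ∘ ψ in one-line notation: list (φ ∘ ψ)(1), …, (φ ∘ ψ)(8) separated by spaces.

Chase each element through ψ then φ: 1 → 4 → 5; 2 → 8 → 2; 3 → 3 → 8; 4 → 7 → 1; 5 → 6 → 3; 6 → 1 → 7; 7 → 2 → 6; 8 → 5 → 4.
Collecting the images, φ ∘ ψ = [5 2 8 1 3 7 6 4].

5 2 8 1 3 7 6 4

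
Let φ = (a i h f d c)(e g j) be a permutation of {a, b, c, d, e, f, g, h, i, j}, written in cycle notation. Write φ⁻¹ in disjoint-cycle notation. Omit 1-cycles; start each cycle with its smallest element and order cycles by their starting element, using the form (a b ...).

(a c d f h i)(e j g)

The inverse reverses each cycle.
Reversing each cycle of φ and rotating so the smallest element leads gives (a c d f h i)(e j g).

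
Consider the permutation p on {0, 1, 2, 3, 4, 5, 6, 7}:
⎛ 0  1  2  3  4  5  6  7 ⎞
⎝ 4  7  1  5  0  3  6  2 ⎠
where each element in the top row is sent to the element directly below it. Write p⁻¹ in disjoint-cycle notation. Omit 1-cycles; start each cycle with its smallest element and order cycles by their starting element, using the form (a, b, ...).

The cycle decomposition of p is (0, 4)(1, 7, 2)(3, 5).
Reversing each cycle (and rotating so the smallest element leads) gives p⁻¹ = (0, 4)(1, 2, 7)(3, 5).

(0, 4)(1, 2, 7)(3, 5)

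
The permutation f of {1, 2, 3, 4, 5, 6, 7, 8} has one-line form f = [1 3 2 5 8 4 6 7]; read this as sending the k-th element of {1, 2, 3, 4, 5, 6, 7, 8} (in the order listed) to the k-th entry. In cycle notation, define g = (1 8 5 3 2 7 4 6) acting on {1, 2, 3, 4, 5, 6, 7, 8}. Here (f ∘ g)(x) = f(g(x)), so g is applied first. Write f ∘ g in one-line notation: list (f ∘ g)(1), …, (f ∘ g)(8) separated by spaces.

(f ∘ g)(x) = f(g(x)). Computing each image: f(g(1)) = f(8) = 7, f(g(2)) = f(7) = 6, f(g(3)) = f(2) = 3, f(g(4)) = f(6) = 4, f(g(5)) = f(3) = 2, f(g(6)) = f(1) = 1, f(g(7)) = f(4) = 5, f(g(8)) = f(5) = 8.
Hence f ∘ g = [7 6 3 4 2 1 5 8].

7 6 3 4 2 1 5 8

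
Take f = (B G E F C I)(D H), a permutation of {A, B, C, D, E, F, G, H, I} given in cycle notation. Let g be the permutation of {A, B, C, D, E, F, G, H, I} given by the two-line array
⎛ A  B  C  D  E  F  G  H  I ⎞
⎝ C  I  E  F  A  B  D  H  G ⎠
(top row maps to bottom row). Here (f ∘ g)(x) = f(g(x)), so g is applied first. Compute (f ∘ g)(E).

(f ∘ g)(E) = f(g(E)). g(E) = A, then f(A) = A. So (f ∘ g)(E) = A.

A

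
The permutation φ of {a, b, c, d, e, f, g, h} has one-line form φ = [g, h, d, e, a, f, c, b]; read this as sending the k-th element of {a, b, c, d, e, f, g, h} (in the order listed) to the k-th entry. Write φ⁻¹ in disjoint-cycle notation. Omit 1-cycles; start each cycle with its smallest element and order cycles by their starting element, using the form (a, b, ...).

The cycle decomposition of φ is (a, g, c, d, e)(b, h).
The inverse reverses every cycle; in canonical form, φ⁻¹ = (a, e, d, c, g)(b, h).

(a, e, d, c, g)(b, h)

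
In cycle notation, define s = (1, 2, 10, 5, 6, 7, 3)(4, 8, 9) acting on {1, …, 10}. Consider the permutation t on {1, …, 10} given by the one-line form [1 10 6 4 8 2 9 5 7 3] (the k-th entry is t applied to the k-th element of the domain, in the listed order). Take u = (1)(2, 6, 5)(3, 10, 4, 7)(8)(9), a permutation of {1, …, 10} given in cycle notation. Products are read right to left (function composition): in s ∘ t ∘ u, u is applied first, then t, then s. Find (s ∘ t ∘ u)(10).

8

Apply the permutations in order: u(10) = 4, then t(4) = 4, then s(4) = 8. So (s ∘ t ∘ u)(10) = 8.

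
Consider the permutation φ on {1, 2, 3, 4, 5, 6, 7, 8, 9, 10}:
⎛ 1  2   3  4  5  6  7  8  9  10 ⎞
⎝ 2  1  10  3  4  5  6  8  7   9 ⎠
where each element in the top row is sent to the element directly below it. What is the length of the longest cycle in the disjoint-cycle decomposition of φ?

7

Decomposing into disjoint cycles gives (1 2)(3 10 9 7 6 5 4); the longest has length 7.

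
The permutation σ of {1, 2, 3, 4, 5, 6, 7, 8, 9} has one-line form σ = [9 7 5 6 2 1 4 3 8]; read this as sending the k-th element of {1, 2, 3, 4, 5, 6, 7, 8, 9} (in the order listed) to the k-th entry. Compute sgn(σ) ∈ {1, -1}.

In disjoint-cycle form the cycle lengths are 9.
A cycle of length ℓ contributes ℓ−1 transpositions, so σ is a product of 8 transpositions — even.

1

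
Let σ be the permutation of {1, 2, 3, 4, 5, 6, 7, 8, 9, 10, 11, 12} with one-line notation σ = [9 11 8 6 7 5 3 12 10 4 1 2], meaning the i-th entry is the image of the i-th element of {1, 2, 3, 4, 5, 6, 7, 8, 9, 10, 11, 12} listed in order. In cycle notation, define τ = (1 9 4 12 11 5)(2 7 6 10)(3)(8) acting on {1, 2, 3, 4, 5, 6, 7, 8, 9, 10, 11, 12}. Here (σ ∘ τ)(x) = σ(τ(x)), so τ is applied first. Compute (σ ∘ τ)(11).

7

(σ ∘ τ)(11) = σ(τ(11)). τ(11) = 5, then σ(5) = 7. So (σ ∘ τ)(11) = 7.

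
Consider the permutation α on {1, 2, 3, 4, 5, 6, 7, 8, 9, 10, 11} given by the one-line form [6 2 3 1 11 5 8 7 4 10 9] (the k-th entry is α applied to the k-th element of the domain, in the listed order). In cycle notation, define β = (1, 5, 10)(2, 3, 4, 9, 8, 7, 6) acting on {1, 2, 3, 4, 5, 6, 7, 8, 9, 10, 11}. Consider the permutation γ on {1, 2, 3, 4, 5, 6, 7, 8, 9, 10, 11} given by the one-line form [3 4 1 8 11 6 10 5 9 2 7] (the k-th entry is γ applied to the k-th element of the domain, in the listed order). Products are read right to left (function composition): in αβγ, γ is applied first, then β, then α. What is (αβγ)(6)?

2

Chase 6: γ(6) = 6; β(6) = 2; α(2) = 2. Hence (αβγ)(6) = 2.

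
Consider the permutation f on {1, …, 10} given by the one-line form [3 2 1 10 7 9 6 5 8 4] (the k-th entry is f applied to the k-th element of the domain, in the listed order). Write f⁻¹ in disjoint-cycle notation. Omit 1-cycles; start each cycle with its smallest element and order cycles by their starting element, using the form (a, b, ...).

(1, 3)(4, 10)(5, 8, 9, 6, 7)

First write f in disjoint cycles: (1, 3)(4, 10)(5, 7, 6, 9, 8).
Reversing each cycle (and rotating so the smallest element leads) gives f⁻¹ = (1, 3)(4, 10)(5, 8, 9, 6, 7).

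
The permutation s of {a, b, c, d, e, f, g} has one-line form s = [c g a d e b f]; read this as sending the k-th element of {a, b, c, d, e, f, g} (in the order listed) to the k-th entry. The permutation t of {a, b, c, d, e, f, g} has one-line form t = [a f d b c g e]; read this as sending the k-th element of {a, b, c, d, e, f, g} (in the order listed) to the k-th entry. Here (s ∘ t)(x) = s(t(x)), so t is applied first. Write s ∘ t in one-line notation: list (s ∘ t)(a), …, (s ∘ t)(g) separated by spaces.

(s ∘ t)(x) = s(t(x)). Computing each image: s(t(a)) = s(a) = c, s(t(b)) = s(f) = b, s(t(c)) = s(d) = d, s(t(d)) = s(b) = g, s(t(e)) = s(c) = a, s(t(f)) = s(g) = f, s(t(g)) = s(e) = e.
Hence s ∘ t = [c b d g a f e].

c b d g a f e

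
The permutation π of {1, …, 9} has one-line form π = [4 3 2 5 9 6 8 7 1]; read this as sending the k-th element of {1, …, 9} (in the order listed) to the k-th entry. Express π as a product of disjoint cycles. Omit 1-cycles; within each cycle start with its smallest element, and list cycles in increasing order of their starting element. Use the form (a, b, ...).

Iterating π from 1 gives 1 → 4 → 5 → 9 → 1; that is the 4-cycle (1, 4, 5, 9).
Repeating from the next unused element and collecting all non-trivial cycles gives (1, 4, 5, 9)(2, 3)(7, 8).

(1, 4, 5, 9)(2, 3)(7, 8)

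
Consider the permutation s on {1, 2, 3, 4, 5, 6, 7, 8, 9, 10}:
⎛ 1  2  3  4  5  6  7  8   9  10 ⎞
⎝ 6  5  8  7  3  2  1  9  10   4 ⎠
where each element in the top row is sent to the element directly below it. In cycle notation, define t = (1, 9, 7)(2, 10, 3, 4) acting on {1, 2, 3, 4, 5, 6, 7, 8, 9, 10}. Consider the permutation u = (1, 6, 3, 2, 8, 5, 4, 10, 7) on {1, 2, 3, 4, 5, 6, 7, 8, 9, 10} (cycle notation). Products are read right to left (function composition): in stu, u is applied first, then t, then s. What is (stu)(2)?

(stu)(2) = s(t(u(2))). u(2) = 8, then t(8) = 8, then s(8) = 9, so the result is 9.

9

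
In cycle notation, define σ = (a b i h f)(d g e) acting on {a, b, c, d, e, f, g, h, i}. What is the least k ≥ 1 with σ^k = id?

15

The cycle type of σ is (5, 3, 1).
Since disjoint cycles commute, ord(σ) = lcm(5, 3) = 15.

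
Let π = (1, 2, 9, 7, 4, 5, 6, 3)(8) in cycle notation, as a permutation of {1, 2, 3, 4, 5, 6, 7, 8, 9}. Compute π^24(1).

1

1 lies in the 8-cycle (1, 2, 9, 7, 4, 5, 6, 3).
Powers repeat with period 8 on this cycle, and 24 mod 8 = 0, so π^24(1) = π^0(1).
So π^24(1) = 1.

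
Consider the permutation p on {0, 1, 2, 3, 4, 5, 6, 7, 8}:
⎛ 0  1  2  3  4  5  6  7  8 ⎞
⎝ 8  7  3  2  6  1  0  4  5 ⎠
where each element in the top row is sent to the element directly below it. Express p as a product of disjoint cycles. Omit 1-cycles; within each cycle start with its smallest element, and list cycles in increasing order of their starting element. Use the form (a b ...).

(0 8 5 1 7 4 6)(2 3)

Start at 0 and follow images: 0 → 8 → 5 → 1 → 7 → 4 → 6 → 0, giving the cycle (0 8 5 1 7 4 6).
Continuing from each remaining unvisited element yields (0 8 5 1 7 4 6)(2 3).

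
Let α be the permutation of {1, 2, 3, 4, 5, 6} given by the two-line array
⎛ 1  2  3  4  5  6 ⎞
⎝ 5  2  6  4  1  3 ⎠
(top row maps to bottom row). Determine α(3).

6

The entry below 3 in the array is 6, so α(3) = 6.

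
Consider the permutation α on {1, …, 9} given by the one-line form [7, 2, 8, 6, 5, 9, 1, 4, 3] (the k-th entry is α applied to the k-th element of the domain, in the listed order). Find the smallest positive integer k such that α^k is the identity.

The disjoint-cycle form of α has cycle lengths 5, 2, 1, 1.
Since disjoint cycles commute, ord(α) = lcm(5, 2) = 10.

10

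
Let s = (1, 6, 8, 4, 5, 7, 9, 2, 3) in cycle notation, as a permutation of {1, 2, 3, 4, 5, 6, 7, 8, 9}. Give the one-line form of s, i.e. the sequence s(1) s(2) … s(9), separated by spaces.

6 3 1 5 7 8 9 4 2

Image by image: 1→6, 2→3, 3→1, 4→5, 5→7, 6→8, 7→9, 8→4, 9→2.
So the one-line form is 6 3 1 5 7 8 9 4 2.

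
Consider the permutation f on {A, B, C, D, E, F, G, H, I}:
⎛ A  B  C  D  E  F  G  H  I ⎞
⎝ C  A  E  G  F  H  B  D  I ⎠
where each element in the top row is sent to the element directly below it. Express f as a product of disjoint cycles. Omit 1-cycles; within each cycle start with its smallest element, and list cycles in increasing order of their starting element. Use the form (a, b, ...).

From A: A → C → E → F → H → D → G → B → A, closing the cycle (A, C, E, F, H, D, G, B).
Repeating from the next unused element and collecting all non-trivial cycles gives (A, C, E, F, H, D, G, B).

(A, C, E, F, H, D, G, B)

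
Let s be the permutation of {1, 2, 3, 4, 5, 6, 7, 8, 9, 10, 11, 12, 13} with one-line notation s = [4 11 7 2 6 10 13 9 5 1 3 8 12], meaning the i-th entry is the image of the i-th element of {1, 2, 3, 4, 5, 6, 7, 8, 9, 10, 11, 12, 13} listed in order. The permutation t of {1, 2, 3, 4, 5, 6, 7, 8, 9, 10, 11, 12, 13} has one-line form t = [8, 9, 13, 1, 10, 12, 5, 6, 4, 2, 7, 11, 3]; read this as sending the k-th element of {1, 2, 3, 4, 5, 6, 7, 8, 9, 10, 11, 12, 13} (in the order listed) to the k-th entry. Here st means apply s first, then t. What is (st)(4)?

9

s(4) = 2, then t(2) = 9; composing gives (st)(4) = 9.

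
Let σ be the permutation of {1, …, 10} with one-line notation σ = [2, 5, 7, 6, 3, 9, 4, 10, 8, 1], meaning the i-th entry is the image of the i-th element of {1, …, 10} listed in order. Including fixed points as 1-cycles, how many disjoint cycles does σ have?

1

The cycle decomposition is (1, 2, 5, 3, 7, 4, 6, 9, 8, 10), which has 1 cycle (counting 1-cycles).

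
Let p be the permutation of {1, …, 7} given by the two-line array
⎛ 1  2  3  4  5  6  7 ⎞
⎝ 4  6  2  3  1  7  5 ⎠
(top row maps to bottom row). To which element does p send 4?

3

The entry below 4 in the array is 3, so p(4) = 3.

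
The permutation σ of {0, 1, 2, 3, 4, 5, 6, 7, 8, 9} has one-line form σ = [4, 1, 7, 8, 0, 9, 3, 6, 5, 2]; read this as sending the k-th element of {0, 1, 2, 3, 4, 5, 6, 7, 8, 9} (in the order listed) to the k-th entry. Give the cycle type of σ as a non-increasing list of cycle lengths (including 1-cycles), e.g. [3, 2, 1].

The disjoint cycles are (0 4)(1)(2 7 6 3 8 5 9), with lengths 7, 2, 1 in non-increasing order.

[7, 2, 1]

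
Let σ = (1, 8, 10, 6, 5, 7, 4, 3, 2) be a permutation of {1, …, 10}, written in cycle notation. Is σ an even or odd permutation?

even

The cycle lengths are 9, 1.
A cycle is odd iff its length is even; σ has 0 even-length cycles, so sgn(σ) = (−1)^0 and σ is even.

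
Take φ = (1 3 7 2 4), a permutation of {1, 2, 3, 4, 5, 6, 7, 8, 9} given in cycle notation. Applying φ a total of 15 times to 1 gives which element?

1

1 lies in the 5-cycle (1 3 7 2 4).
On a 5-cycle, φ^5 is the identity, so φ^15 = φ^0 there (15 ≡ 0 mod 5).
So φ^15(1) = 1.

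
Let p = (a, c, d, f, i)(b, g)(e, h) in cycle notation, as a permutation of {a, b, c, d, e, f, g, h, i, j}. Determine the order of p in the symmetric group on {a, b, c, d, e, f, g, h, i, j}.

10

The disjoint cycles have lengths 5, 2, 2, 1.
The order of p is the least common multiple of its cycle lengths: lcm(5, 2, 2) = 10.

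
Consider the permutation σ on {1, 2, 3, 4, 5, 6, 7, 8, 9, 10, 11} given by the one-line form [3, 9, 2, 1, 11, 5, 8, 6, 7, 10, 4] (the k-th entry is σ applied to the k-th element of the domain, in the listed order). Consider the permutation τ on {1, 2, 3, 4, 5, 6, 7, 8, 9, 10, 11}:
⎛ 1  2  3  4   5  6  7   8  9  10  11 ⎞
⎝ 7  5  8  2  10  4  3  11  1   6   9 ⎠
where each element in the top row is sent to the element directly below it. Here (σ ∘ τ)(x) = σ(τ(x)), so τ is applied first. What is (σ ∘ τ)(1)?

8

First apply τ: τ(1) = 7, then σ(7) = 8. Thus (σ ∘ τ)(1) = 8.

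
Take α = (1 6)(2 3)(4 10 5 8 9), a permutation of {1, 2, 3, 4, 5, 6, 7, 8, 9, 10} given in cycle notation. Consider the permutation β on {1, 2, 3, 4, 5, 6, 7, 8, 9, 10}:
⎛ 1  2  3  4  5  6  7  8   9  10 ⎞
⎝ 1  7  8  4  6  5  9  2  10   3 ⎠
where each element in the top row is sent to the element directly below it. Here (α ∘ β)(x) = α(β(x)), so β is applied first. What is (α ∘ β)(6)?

8

First apply β: β(6) = 5, then α(5) = 8. Thus (α ∘ β)(6) = 8.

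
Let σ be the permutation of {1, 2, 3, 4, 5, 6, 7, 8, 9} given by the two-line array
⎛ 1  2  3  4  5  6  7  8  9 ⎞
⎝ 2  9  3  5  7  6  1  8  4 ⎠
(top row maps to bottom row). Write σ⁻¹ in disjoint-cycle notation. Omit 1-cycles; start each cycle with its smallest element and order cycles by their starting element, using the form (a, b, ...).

(1, 7, 5, 4, 9, 2)

First write σ in disjoint cycles: (1, 2, 9, 4, 5, 7).
The inverse reverses every cycle; in canonical form, σ⁻¹ = (1, 7, 5, 4, 9, 2).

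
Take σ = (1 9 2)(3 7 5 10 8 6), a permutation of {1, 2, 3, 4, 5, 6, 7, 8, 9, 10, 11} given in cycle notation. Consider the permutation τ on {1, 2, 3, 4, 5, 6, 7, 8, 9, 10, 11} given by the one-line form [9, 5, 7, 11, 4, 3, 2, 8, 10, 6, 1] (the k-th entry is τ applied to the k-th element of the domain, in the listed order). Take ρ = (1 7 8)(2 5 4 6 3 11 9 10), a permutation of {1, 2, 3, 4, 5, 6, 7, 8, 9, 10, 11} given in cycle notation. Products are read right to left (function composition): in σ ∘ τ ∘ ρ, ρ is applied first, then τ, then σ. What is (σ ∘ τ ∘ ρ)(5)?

(σ ∘ τ ∘ ρ)(5) = σ(τ(ρ(5))). ρ(5) = 4, then τ(4) = 11, then σ(11) = 11, so the result is 11.

11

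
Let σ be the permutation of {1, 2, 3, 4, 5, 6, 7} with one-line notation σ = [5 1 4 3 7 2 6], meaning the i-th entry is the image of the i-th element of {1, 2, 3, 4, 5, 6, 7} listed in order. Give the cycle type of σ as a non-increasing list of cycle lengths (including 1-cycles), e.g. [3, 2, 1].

[5, 2]

The disjoint cycles are (1, 5, 7, 6, 2)(3, 4), with lengths 5, 2 in non-increasing order.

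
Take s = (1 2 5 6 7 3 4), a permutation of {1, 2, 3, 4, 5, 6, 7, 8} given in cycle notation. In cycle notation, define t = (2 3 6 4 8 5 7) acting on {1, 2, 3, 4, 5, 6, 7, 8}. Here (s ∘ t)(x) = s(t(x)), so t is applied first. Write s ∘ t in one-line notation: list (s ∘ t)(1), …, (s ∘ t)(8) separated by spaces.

2 4 7 8 3 1 5 6

(s ∘ t)(x) = s(t(x)). Computing each image: s(t(1)) = s(1) = 2, s(t(2)) = s(3) = 4, s(t(3)) = s(6) = 7, s(t(4)) = s(8) = 8, s(t(5)) = s(7) = 3, s(t(6)) = s(4) = 1, s(t(7)) = s(2) = 5, s(t(8)) = s(5) = 6.
Hence s ∘ t = [2 4 7 8 3 1 5 6].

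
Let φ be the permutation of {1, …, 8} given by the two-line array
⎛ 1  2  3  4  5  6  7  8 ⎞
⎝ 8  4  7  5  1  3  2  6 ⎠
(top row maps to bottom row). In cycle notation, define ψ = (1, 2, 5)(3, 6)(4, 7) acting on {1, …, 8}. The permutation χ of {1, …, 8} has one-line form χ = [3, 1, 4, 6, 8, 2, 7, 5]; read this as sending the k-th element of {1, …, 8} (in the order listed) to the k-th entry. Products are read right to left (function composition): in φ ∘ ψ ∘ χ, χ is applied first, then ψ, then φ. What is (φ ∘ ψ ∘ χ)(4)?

7

Chase 4: χ(4) = 6; ψ(6) = 3; φ(3) = 7. Hence (φ ∘ ψ ∘ χ)(4) = 7.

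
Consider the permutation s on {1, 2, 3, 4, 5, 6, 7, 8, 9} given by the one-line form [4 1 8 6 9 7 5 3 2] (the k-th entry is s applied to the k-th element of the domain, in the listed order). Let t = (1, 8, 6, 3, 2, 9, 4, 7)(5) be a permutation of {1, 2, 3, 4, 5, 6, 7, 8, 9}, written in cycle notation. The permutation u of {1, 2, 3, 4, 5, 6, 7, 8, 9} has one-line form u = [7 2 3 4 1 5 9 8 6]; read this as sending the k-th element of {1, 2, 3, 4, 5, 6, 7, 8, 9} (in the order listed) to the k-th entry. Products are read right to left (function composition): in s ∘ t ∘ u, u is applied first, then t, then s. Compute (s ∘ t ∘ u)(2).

2

Apply the permutations in order: u(2) = 2, then t(2) = 9, then s(9) = 2. So (s ∘ t ∘ u)(2) = 2.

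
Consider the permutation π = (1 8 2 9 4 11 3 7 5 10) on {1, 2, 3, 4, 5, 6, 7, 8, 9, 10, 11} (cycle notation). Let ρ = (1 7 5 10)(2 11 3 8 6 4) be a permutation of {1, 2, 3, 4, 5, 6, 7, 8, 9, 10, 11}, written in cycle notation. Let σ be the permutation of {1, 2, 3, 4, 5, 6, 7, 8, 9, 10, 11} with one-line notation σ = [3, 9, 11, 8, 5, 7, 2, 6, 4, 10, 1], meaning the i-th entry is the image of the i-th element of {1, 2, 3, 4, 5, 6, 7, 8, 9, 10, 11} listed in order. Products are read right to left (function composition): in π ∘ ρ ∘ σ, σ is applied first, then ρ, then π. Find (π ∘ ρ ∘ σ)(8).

11

(π ∘ ρ ∘ σ)(8) = π(ρ(σ(8))). σ(8) = 6, then ρ(6) = 4, then π(4) = 11, so the result is 11.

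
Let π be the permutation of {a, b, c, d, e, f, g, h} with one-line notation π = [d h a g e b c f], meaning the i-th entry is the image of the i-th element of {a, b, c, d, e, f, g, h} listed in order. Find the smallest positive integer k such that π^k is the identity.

Decomposing into disjoint cycles gives cycle lengths 4, 3, 1.
The order of π is the least common multiple of its cycle lengths: lcm(4, 3) = 12.

12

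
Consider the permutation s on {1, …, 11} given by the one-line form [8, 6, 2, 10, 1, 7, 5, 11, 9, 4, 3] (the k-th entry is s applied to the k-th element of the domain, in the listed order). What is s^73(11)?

3

Tracing 11 → 3 → … returns to 11 after 8 steps, so 11 lies in an 8-cycle (1 8 11 3 2 6 7 5).
On an 8-cycle, s^8 is the identity, so s^73 = s^1 there (73 ≡ 1 mod 8).
Stepping 1 place around the cycle: 11 → 3.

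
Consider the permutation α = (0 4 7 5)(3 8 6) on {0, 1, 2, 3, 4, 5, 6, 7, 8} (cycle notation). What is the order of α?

12

The cycle type of α is (4, 3, 1, 1).
The order is lcm(4, 3) = 12.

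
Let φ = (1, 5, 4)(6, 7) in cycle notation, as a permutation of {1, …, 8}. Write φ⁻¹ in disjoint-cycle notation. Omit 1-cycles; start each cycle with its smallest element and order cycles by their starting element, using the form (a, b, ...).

(1, 4, 5)(6, 7)

If φ sends a → b within a cycle, φ⁻¹ sends b → a; equivalently, reverse each cycle.
Reversing each cycle of φ and rotating so the smallest element leads gives (1, 4, 5)(6, 7).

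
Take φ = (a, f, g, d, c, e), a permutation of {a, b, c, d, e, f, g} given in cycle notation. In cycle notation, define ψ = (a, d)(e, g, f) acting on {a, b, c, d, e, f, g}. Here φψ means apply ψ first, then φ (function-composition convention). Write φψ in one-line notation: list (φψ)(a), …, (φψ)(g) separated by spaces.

c b e f d a g

Chase each element through ψ then φ: a → d → c; b → b → b; c → c → e; d → a → f; e → g → d; f → e → a; g → f → g.
Collecting the images, φψ = [c b e f d a g].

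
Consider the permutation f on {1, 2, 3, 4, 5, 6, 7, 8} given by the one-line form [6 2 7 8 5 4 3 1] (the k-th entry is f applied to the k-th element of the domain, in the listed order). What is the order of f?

4

Writing f as disjoint cycles, the cycle lengths are 4, 2, 1, 1.
The order of f is the least common multiple of its cycle lengths: lcm(4, 2) = 4.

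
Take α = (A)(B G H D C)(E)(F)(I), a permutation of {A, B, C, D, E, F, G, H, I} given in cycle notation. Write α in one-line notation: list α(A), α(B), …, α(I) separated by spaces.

Image by image: A→A, B→G, C→B, D→C, E→E, F→F, G→H, H→D, I→I.
Listing these in domain order gives A G B C E F H D I.

A G B C E F H D I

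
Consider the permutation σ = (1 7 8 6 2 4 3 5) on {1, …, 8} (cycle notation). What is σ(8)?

6

Within (1 7 8 6 2 4 3 5), 8 ↦ 6.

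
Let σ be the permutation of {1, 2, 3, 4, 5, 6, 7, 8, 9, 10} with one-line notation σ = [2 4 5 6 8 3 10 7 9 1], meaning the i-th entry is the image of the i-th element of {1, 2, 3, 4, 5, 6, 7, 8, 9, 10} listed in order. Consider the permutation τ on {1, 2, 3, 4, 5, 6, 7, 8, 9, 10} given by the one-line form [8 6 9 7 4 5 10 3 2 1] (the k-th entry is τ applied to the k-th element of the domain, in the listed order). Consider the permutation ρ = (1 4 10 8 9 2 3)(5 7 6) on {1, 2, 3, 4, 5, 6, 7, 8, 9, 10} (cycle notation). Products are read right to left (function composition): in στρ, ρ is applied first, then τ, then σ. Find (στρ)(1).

Apply the permutations in order: ρ(1) = 4, then τ(4) = 7, then σ(7) = 10. So (στρ)(1) = 10.

10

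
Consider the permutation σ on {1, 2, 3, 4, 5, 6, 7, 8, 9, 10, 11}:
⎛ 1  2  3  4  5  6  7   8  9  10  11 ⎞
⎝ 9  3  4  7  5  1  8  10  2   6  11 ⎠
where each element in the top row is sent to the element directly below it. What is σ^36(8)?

Tracing 8 → 10 → … returns to 8 after 9 steps, so 8 lies in a 9-cycle (1, 9, 2, 3, 4, 7, 8, 10, 6).
On a 9-cycle, σ^9 is the identity, so σ^36 = σ^0 there (36 ≡ 0 mod 9).
So σ^36(8) = 8.

8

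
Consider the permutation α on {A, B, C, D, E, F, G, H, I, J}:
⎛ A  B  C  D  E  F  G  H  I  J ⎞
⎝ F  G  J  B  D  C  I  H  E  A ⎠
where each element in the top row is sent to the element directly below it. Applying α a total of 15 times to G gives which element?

Tracing G → I → … returns to G after 5 steps, so G lies in a 5-cycle (B, G, I, E, D).
On a 5-cycle, α^5 is the identity, so α^15 = α^0 there (15 ≡ 0 mod 5).
So α^15(G) = G.

G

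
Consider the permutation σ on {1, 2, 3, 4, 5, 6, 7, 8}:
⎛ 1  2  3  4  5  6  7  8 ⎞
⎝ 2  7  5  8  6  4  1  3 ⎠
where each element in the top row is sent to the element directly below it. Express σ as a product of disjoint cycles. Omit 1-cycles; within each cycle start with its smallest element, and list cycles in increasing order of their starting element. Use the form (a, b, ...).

(1, 2, 7)(3, 5, 6, 4, 8)

From 1: 1 → 2 → 7 → 1, closing the cycle (1, 2, 7).
Continuing from each remaining unvisited element yields (1, 2, 7)(3, 5, 6, 4, 8).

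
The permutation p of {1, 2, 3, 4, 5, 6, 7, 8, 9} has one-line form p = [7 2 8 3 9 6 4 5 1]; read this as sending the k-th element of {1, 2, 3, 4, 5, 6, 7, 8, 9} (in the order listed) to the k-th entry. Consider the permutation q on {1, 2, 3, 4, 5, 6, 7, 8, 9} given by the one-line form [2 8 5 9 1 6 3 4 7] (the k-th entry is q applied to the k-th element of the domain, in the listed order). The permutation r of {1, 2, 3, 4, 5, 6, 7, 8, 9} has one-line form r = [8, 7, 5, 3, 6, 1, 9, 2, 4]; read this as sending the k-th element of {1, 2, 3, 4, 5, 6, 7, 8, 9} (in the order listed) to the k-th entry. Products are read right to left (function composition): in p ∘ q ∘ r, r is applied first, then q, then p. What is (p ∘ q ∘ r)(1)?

Chase 1: r(1) = 8; q(8) = 4; p(4) = 3. Hence (p ∘ q ∘ r)(1) = 3.

3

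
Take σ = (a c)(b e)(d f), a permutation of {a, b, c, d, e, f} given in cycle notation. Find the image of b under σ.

e

In the cycle (b e), b is followed by e, so σ(b) = e.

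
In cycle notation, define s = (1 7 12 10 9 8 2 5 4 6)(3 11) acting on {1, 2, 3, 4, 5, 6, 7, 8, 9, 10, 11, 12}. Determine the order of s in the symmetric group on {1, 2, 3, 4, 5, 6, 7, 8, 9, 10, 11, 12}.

The cycle type of s is (10, 2).
The order is lcm(10, 2) = 10.

10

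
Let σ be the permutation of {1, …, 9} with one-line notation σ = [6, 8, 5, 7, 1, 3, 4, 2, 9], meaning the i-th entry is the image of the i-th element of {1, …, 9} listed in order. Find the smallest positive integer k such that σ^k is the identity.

4

Writing σ as disjoint cycles, the cycle lengths are 4, 2, 2, 1.
The order of σ is the least common multiple of its cycle lengths: lcm(4, 2, 2) = 4.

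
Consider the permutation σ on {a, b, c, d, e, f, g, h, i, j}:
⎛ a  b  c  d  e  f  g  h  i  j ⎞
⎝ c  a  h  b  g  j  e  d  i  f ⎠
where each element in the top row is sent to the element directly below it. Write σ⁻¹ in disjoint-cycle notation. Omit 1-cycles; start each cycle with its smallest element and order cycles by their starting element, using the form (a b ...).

(a b d h c)(e g)(f j)

The cycle decomposition of σ is (a c h d b)(e g)(f j).
Reversing each cycle (and rotating so the smallest element leads) gives σ⁻¹ = (a b d h c)(e g)(f j).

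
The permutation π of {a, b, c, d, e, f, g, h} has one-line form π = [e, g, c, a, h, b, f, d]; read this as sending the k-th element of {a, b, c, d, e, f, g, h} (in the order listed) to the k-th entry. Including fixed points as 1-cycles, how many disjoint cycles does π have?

3

The cycle decomposition is (a e h d)(b g f)(c), which has 3 cycles (counting 1-cycles).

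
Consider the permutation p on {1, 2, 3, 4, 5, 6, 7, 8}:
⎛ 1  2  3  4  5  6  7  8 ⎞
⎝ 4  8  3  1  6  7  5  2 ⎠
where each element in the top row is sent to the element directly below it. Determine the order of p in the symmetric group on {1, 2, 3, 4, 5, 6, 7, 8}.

Writing p as disjoint cycles, the cycle lengths are 3, 2, 2, 1.
The order of p is the least common multiple of its cycle lengths: lcm(3, 2, 2) = 6.

6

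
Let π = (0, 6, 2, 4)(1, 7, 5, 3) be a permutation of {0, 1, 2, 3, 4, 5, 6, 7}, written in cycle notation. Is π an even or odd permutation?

even

The cycle lengths are 4, 4.
A cycle is odd iff its length is even; π has 2 even-length cycles, so sgn(π) = (−1)^2 and π is even.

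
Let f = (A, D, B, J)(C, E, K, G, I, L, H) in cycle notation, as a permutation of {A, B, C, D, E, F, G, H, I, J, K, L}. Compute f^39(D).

D lies in the 4-cycle (A, D, B, J).
Since the cycle has length 4, f^39 acts on it the same as f^3 (39 mod 4 = 3).
Stepping 3 places around the cycle: D → B → J → A.

A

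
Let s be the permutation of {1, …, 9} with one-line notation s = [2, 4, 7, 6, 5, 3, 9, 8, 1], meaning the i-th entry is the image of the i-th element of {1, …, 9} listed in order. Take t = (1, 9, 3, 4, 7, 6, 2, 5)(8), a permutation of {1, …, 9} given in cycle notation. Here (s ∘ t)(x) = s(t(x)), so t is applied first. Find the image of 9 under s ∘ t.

7

First apply t: t(9) = 3, then s(3) = 7. Thus (s ∘ t)(9) = 7.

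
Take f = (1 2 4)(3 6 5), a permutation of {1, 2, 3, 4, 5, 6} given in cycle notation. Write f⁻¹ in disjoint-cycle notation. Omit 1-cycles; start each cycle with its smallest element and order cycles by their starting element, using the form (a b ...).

(1 4 2)(3 5 6)

If f sends a → b within a cycle, f⁻¹ sends b → a; equivalently, reverse each cycle.
After reversing and putting each cycle's least element first, f⁻¹ = (1 4 2)(3 5 6).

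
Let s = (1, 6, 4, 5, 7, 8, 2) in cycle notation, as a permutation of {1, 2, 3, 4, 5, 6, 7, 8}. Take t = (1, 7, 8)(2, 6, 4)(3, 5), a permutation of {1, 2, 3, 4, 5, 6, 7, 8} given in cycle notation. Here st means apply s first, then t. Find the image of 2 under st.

First apply s: s(2) = 1, then t(1) = 7. Thus (st)(2) = 7.

7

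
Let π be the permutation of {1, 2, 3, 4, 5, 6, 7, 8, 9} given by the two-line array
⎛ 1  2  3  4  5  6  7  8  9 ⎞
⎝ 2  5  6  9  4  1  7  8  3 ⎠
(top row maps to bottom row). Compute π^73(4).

Tracing 4 → 9 → … returns to 4 after 7 steps, so 4 lies in a 7-cycle (1 2 5 4 9 3 6).
On a 7-cycle, π^7 is the identity, so π^73 = π^3 there (73 ≡ 3 mod 7).
Stepping 3 places around the cycle: 4 → 9 → 3 → 6.

6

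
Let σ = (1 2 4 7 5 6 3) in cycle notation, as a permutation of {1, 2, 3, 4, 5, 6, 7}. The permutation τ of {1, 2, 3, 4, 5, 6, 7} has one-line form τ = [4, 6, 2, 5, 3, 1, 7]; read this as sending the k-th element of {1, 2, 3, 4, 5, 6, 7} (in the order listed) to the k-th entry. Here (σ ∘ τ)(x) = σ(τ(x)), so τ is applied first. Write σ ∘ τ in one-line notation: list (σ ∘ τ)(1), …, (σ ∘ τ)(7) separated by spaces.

(σ ∘ τ)(x) = σ(τ(x)). Computing each image: σ(τ(1)) = σ(4) = 7, σ(τ(2)) = σ(6) = 3, σ(τ(3)) = σ(2) = 4, σ(τ(4)) = σ(5) = 6, σ(τ(5)) = σ(3) = 1, σ(τ(6)) = σ(1) = 2, σ(τ(7)) = σ(7) = 5.
Hence σ ∘ τ = [7 3 4 6 1 2 5].

7 3 4 6 1 2 5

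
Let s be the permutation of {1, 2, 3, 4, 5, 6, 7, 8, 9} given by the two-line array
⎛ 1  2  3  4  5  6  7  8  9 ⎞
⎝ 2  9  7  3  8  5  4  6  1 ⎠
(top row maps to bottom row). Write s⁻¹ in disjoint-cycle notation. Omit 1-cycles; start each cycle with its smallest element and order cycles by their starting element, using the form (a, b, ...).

The cycle decomposition of s is (1, 2, 9)(3, 7, 4)(5, 8, 6).
The inverse reverses every cycle; in canonical form, s⁻¹ = (1, 9, 2)(3, 4, 7)(5, 6, 8).

(1, 9, 2)(3, 4, 7)(5, 6, 8)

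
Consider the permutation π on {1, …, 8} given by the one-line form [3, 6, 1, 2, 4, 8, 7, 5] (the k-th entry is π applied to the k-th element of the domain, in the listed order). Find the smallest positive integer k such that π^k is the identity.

10

The disjoint-cycle form of π has cycle lengths 5, 2, 1.
Since disjoint cycles commute, ord(π) = lcm(5, 2) = 10.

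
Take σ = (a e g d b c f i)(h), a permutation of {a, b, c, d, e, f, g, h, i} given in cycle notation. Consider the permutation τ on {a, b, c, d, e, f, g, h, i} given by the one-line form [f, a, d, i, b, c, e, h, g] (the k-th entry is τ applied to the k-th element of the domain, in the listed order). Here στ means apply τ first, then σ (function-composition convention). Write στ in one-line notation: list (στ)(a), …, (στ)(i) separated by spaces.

For each element, apply τ then σ: a → f → i; b → a → e; c → d → b; d → i → a; e → b → c; f → c → f; g → e → g; h → h → h; i → g → d.
So στ in one-line form is i e b a c f g h d.

i e b a c f g h d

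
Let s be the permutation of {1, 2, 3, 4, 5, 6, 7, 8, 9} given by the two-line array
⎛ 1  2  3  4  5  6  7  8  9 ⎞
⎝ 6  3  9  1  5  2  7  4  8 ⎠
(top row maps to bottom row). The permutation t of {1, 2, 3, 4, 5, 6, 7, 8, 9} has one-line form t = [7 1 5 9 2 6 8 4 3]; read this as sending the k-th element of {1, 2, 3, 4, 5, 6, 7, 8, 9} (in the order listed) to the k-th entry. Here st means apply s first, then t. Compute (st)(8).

First apply s: s(8) = 4, then t(4) = 9. Thus (st)(8) = 9.

9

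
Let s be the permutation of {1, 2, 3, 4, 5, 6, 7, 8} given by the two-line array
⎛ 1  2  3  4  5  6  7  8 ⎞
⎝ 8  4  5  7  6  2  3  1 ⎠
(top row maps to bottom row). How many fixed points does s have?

0

No element satisfies s(x) = x, so there are 0 fixed points.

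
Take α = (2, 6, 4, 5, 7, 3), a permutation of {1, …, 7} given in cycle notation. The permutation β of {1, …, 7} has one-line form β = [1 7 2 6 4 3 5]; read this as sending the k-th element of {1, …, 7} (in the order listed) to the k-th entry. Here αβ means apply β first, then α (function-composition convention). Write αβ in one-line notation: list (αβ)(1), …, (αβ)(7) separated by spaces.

1 3 6 4 5 2 7

(αβ)(x) = α(β(x)). Computing each image: α(β(1)) = α(1) = 1, α(β(2)) = α(7) = 3, α(β(3)) = α(2) = 6, α(β(4)) = α(6) = 4, α(β(5)) = α(4) = 5, α(β(6)) = α(3) = 2, α(β(7)) = α(5) = 7.
Hence αβ = [1 3 6 4 5 2 7].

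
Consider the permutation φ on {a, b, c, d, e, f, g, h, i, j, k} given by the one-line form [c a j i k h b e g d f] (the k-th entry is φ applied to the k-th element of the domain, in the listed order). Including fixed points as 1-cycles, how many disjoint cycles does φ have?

2

The cycle decomposition is (a, c, j, d, i, g, b)(e, k, f, h), which has 2 cycles (counting 1-cycles).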